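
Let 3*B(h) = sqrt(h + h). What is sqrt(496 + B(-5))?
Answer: sqrt(4464 + 3*I*sqrt(10))/3 ≈ 22.271 + 0.023665*I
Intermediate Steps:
B(h) = sqrt(2)*sqrt(h)/3 (B(h) = sqrt(h + h)/3 = sqrt(2*h)/3 = (sqrt(2)*sqrt(h))/3 = sqrt(2)*sqrt(h)/3)
sqrt(496 + B(-5)) = sqrt(496 + sqrt(2)*sqrt(-5)/3) = sqrt(496 + sqrt(2)*(I*sqrt(5))/3) = sqrt(496 + I*sqrt(10)/3)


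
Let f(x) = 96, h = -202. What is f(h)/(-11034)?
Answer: -16/1839 ≈ -0.0087004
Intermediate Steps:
f(h)/(-11034) = 96/(-11034) = 96*(-1/11034) = -16/1839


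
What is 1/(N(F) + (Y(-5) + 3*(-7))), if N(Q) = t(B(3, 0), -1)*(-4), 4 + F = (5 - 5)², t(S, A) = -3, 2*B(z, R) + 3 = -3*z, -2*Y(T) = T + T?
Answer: -¼ ≈ -0.25000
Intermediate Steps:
Y(T) = -T (Y(T) = -(T + T)/2 = -T)
B(z, R) = -3/2 - 3*z/2 (B(z, R) = -3/2 + (-3*z)/2 = -3/2 - 3*z/2)
F = -4 (F = -4 + (5 - 5)² = -4 + 0² = -4 + 0 = -4)
N(Q) = 12 (N(Q) = -3*(-4) = 12)
1/(N(F) + (Y(-5) + 3*(-7))) = 1/(12 + (-1*(-5) + 3*(-7))) = 1/(12 + (5 - 21)) = 1/(12 - 16) = 1/(-4) = -¼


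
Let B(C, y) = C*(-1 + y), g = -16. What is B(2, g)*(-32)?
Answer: 1088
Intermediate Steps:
B(2, g)*(-32) = (2*(-1 - 16))*(-32) = (2*(-17))*(-32) = -34*(-32) = 1088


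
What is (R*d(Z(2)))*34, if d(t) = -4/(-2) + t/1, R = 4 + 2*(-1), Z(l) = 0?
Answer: 136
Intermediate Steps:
R = 2 (R = 4 - 2 = 2)
d(t) = 2 + t (d(t) = -4*(-1/2) + t*1 = 2 + t)
(R*d(Z(2)))*34 = (2*(2 + 0))*34 = (2*2)*34 = 4*34 = 136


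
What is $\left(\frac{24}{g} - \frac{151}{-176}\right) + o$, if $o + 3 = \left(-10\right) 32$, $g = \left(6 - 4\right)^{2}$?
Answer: $- \frac{55641}{176} \approx -316.14$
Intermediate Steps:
$g = 4$ ($g = 2^{2} = 4$)
$o = -323$ ($o = -3 - 320 = -323$)
$\left(\frac{24}{g} - \frac{151}{-176}\right) + o = \left(\frac{24}{4} - \frac{151}{-176}\right) - 323 = \left(24 \cdot \frac{1}{4} - - \frac{151}{176}\right) - 323 = \left(6 + \frac{151}{176}\right) - 323 = \frac{1207}{176} - 323 = - \frac{55641}{176}$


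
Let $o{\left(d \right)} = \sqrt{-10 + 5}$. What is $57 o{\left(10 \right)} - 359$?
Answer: $-359 + 57 i \sqrt{5} \approx -359.0 + 127.46 i$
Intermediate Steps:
$o{\left(d \right)} = i \sqrt{5}$ ($o{\left(d \right)} = \sqrt{-5} = i \sqrt{5}$)
$57 o{\left(10 \right)} - 359 = 57 i \sqrt{5} - 359 = -359 + 57 i \sqrt{5}$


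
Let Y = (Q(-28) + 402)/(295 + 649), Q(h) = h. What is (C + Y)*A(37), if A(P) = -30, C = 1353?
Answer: -9582045/236 ≈ -40602.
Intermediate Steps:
Y = 187/472 (Y = (-28 + 402)/(295 + 649) = 374/944 = 374*(1/944) = 187/472 ≈ 0.39619)
(C + Y)*A(37) = (1353 + 187/472)*(-30) = (638803/472)*(-30) = -9582045/236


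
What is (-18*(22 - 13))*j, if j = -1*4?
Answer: 648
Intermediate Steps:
j = -4
(-18*(22 - 13))*j = -18*(22 - 13)*(-4) = -18*9*(-4) = -162*(-4) = 648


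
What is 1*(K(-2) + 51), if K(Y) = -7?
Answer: 44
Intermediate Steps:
1*(K(-2) + 51) = 1*(-7 + 51) = 1*44 = 44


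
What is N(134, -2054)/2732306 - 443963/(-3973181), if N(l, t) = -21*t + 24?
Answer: 692258657138/5427973142693 ≈ 0.12754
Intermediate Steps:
N(l, t) = 24 - 21*t
N(134, -2054)/2732306 - 443963/(-3973181) = (24 - 21*(-2054))/2732306 - 443963/(-3973181) = (24 + 43134)*(1/2732306) - 443963*(-1/3973181) = 43158*(1/2732306) + 443963/3973181 = 21579/1366153 + 443963/3973181 = 692258657138/5427973142693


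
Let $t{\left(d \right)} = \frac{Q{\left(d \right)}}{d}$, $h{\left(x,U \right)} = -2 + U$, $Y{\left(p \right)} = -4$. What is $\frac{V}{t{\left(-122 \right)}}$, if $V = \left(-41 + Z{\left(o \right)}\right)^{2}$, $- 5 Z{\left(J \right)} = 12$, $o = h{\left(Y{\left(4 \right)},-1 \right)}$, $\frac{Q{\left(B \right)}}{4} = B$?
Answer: $\frac{47089}{100} \approx 470.89$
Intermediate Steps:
$Q{\left(B \right)} = 4 B$
$o = -3$ ($o = -2 - 1 = -3$)
$Z{\left(J \right)} = - \frac{12}{5}$ ($Z{\left(J \right)} = \left(- \frac{1}{5}\right) 12 = - \frac{12}{5}$)
$t{\left(d \right)} = 4$ ($t{\left(d \right)} = \frac{4 d}{d} = 4$)
$V = \frac{47089}{25}$ ($V = \left(-41 - \frac{12}{5}\right)^{2} = \left(- \frac{217}{5}\right)^{2} = \frac{47089}{25} \approx 1883.6$)
$\frac{V}{t{\left(-122 \right)}} = \frac{47089}{25 \cdot 4} = \frac{47089}{25} \cdot \frac{1}{4} = \frac{47089}{100}$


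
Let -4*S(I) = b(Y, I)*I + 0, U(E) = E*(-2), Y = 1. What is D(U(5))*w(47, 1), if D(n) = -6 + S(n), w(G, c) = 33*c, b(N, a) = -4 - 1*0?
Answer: -528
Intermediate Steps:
b(N, a) = -4 (b(N, a) = -4 + 0 = -4)
U(E) = -2*E
S(I) = I (S(I) = -(-4*I + 0)/4 = -(-1)*I = I)
D(n) = -6 + n
D(U(5))*w(47, 1) = (-6 - 2*5)*(33*1) = (-6 - 10)*33 = -16*33 = -528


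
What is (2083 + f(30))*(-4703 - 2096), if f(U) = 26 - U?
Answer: -14135121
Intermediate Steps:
(2083 + f(30))*(-4703 - 2096) = (2083 + (26 - 1*30))*(-4703 - 2096) = (2083 + (26 - 30))*(-6799) = (2083 - 4)*(-6799) = 2079*(-6799) = -14135121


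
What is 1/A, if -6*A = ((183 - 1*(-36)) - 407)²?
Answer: -3/17672 ≈ -0.00016976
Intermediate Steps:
A = -17672/3 (A = -((183 - 1*(-36)) - 407)²/6 = -((183 + 36) - 407)²/6 = -(219 - 407)²/6 = -⅙*(-188)² = -⅙*35344 = -17672/3 ≈ -5890.7)
1/A = 1/(-17672/3) = -3/17672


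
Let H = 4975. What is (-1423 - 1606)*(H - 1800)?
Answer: -9617075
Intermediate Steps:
(-1423 - 1606)*(H - 1800) = (-1423 - 1606)*(4975 - 1800) = -3029*3175 = -9617075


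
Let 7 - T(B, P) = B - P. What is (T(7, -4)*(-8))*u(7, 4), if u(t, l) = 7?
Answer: 224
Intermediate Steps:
T(B, P) = 7 + P - B (T(B, P) = 7 - (B - P) = 7 + (P - B) = 7 + P - B)
(T(7, -4)*(-8))*u(7, 4) = ((7 - 4 - 1*7)*(-8))*7 = ((7 - 4 - 7)*(-8))*7 = -4*(-8)*7 = 32*7 = 224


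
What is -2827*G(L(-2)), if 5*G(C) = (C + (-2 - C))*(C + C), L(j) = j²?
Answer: 45232/5 ≈ 9046.4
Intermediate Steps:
G(C) = -4*C/5 (G(C) = ((C + (-2 - C))*(C + C))/5 = (-4*C)/5 = -4*C/5)
-2827*G(L(-2)) = -(-11308)*(-2)²/5 = -(-11308)*4/5 = -2827*(-16/5) = 45232/5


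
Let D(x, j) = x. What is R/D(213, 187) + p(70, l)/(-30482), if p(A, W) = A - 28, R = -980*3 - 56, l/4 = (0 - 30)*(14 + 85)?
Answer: -45666509/3246333 ≈ -14.067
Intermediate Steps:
l = -11880 (l = 4*((0 - 30)*(14 + 85)) = 4*(-30*99) = 4*(-2970) = -11880)
R = -2996 (R = -70*42 - 56 = -2940 - 56 = -2996)
p(A, W) = -28 + A
R/D(213, 187) + p(70, l)/(-30482) = -2996/213 + (-28 + 70)/(-30482) = -2996*1/213 + 42*(-1/30482) = -2996/213 - 21/15241 = -45666509/3246333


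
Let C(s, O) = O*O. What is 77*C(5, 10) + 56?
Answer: 7756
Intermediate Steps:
C(s, O) = O²
77*C(5, 10) + 56 = 77*10² + 56 = 77*100 + 56 = 7700 + 56 = 7756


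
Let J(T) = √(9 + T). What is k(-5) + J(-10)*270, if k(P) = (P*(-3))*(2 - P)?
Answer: 105 + 270*I ≈ 105.0 + 270.0*I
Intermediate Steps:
k(P) = -3*P*(2 - P) (k(P) = (-3*P)*(2 - P) = -3*P*(2 - P))
k(-5) + J(-10)*270 = 3*(-5)*(-2 - 5) + √(9 - 10)*270 = 3*(-5)*(-7) + √(-1)*270 = 105 + I*270 = 105 + 270*I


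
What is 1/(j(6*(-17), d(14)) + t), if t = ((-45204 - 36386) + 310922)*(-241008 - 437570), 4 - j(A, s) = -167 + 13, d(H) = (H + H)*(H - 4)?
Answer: -1/155619649738 ≈ -6.4259e-12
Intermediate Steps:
d(H) = 2*H*(-4 + H) (d(H) = (2*H)*(-4 + H) = 2*H*(-4 + H))
j(A, s) = 158 (j(A, s) = 4 - (-167 + 13) = 4 - 1*(-154) = 4 + 154 = 158)
t = -155619649896 (t = (-81590 + 310922)*(-678578) = 229332*(-678578) = -155619649896)
1/(j(6*(-17), d(14)) + t) = 1/(158 - 155619649896) = 1/(-155619649738) = -1/155619649738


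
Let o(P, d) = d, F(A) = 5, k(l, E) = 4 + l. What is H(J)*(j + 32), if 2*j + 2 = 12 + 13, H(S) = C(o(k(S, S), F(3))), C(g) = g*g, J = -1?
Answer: 2175/2 ≈ 1087.5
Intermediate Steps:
C(g) = g²
H(S) = 25 (H(S) = 5² = 25)
j = 23/2 (j = -1 + (12 + 13)/2 = -1 + (½)*25 = -1 + 25/2 = 23/2 ≈ 11.500)
H(J)*(j + 32) = 25*(23/2 + 32) = 25*(87/2) = 2175/2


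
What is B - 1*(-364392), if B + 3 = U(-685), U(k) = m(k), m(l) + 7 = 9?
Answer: 364391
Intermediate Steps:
m(l) = 2 (m(l) = -7 + 9 = 2)
U(k) = 2
B = -1 (B = -3 + 2 = -1)
B - 1*(-364392) = -1 - 1*(-364392) = -1 + 364392 = 364391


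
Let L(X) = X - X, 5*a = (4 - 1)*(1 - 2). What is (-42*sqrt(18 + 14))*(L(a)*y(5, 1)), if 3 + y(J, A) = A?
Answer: 0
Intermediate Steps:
y(J, A) = -3 + A
a = -3/5 (a = ((4 - 1)*(1 - 2))/5 = (3*(-1))/5 = (1/5)*(-3) = -3/5 ≈ -0.60000)
L(X) = 0
(-42*sqrt(18 + 14))*(L(a)*y(5, 1)) = (-42*sqrt(18 + 14))*(0*(-3 + 1)) = (-168*sqrt(2))*(0*(-2)) = -168*sqrt(2)*0 = 0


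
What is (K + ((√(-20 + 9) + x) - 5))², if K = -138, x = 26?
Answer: (117 - I*√11)² ≈ 13678.0 - 776.09*I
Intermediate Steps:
(K + ((√(-20 + 9) + x) - 5))² = (-138 + ((√(-20 + 9) + 26) - 5))² = (-138 + ((√(-11) + 26) - 5))² = (-138 + ((I*√11 + 26) - 5))² = (-138 + ((26 + I*√11) - 5))² = (-138 + (21 + I*√11))² = (-117 + I*√11)²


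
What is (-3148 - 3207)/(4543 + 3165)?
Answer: -155/188 ≈ -0.82447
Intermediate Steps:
(-3148 - 3207)/(4543 + 3165) = -6355/7708 = -6355*1/7708 = -155/188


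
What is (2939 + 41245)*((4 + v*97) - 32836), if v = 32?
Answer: -1313501952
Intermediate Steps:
(2939 + 41245)*((4 + v*97) - 32836) = (2939 + 41245)*((4 + 32*97) - 32836) = 44184*((4 + 3104) - 32836) = 44184*(3108 - 32836) = 44184*(-29728) = -1313501952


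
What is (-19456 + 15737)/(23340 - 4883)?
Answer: -3719/18457 ≈ -0.20150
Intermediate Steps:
(-19456 + 15737)/(23340 - 4883) = -3719/18457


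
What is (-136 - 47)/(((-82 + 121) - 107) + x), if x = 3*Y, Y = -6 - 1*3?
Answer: 183/95 ≈ 1.9263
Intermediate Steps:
Y = -9 (Y = -6 - 3 = -9)
x = -27 (x = 3*(-9) = -27)
(-136 - 47)/(((-82 + 121) - 107) + x) = (-136 - 47)/(((-82 + 121) - 107) - 27) = -183/((39 - 107) - 27) = -183/(-68 - 27) = -183/(-95) = -183*(-1/95) = 183/95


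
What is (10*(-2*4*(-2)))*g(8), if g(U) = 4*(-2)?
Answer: -1280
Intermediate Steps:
g(U) = -8
(10*(-2*4*(-2)))*g(8) = (10*(-2*4*(-2)))*(-8) = (10*(-8*(-2)))*(-8) = (10*16)*(-8) = 160*(-8) = -1280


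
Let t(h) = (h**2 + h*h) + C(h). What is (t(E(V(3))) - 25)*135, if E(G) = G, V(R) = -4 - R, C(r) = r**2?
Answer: 16470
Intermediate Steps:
t(h) = 3*h**2 (t(h) = (h**2 + h*h) + h**2 = (h**2 + h**2) + h**2 = 2*h**2 + h**2 = 3*h**2)
(t(E(V(3))) - 25)*135 = (3*(-4 - 1*3)**2 - 25)*135 = (3*(-4 - 3)**2 - 25)*135 = (3*(-7)**2 - 25)*135 = (3*49 - 25)*135 = (147 - 25)*135 = 122*135 = 16470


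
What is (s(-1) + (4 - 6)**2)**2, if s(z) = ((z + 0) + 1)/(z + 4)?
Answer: 16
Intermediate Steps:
s(z) = (1 + z)/(4 + z) (s(z) = (z + 1)/(4 + z) = (1 + z)/(4 + z))
(s(-1) + (4 - 6)**2)**2 = ((1 - 1)/(4 - 1) + (4 - 6)**2)**2 = (0/3 + (-2)**2)**2 = ((1/3)*0 + 4)**2 = (0 + 4)**2 = 4**2 = 16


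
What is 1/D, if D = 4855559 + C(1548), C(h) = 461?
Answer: 1/4856020 ≈ 2.0593e-7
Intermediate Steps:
D = 4856020 (D = 4855559 + 461 = 4856020)
1/D = 1/4856020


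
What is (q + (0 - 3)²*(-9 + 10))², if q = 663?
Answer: 451584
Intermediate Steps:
(q + (0 - 3)²*(-9 + 10))² = (663 + (0 - 3)²*(-9 + 10))² = (663 + (-3)²*1)² = (663 + 9*1)² = (663 + 9)² = 672² = 451584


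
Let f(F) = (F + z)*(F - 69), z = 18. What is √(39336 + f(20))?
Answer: √37474 ≈ 193.58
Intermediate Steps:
f(F) = (-69 + F)*(18 + F) (f(F) = (F + 18)*(F - 69) = (18 + F)*(-69 + F) = (-69 + F)*(18 + F))
√(39336 + f(20)) = √(39336 + (-1242 + 20² - 51*20)) = √(39336 + (-1242 + 400 - 1020)) = √(39336 - 1862) = √37474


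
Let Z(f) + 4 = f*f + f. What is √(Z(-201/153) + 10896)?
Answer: 2*√7082791/51 ≈ 104.37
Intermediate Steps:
Z(f) = -4 + f + f² (Z(f) = -4 + (f*f + f) = -4 + (f² + f) = -4 + (f + f²) = -4 + f + f²)
√(Z(-201/153) + 10896) = √((-4 - 201/153 + (-201/153)²) + 10896) = √((-4 - 201*1/153 + (-201*1/153)²) + 10896) = √((-4 - 67/51 + (-67/51)²) + 10896) = √((-4 - 67/51 + 4489/2601) + 10896) = √(-9332/2601 + 10896) = √(28331164/2601) = 2*√7082791/51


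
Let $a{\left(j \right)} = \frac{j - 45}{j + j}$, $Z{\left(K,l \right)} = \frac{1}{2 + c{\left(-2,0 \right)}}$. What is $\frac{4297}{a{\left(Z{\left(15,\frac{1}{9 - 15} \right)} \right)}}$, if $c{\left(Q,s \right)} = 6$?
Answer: $- \frac{8594}{359} \approx -23.939$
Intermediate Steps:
$Z{\left(K,l \right)} = \frac{1}{8}$ ($Z{\left(K,l \right)} = \frac{1}{2 + 6} = \frac{1}{8}$)
$a{\left(j \right)} = \frac{-45 + j}{2 j}$
$\frac{4297}{a{\left(Z{\left(15,\frac{1}{9 - 15} \right)} \right)}} = \frac{4297}{\frac{1}{2} \frac{1}{\frac{1}{8}} \left(-45 + \frac{1}{8}\right)} = \frac{4297}{\frac{1}{2} \cdot 8 \left(- \frac{359}{8}\right)} = \frac{4297}{- \frac{359}{2}} = 4297 \left(- \frac{2}{359}\right) = - \frac{8594}{359}$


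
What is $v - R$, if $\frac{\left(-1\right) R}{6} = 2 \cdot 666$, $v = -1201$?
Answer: $6791$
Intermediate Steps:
$R = -7992$ ($R = - 6 \cdot 2 \cdot 666 = \left(-6\right) 1332 = -7992$)
$v - R = -1201 - -7992 = -1201 + 7992 = 6791$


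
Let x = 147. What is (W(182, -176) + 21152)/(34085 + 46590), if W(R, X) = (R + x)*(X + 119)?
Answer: 2399/80675 ≈ 0.029737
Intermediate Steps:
W(R, X) = (119 + X)*(147 + R) (W(R, X) = (R + 147)*(X + 119) = (147 + R)*(119 + X) = (119 + X)*(147 + R))
(W(182, -176) + 21152)/(34085 + 46590) = ((17493 + 119*182 + 147*(-176) + 182*(-176)) + 21152)/(34085 + 46590) = ((17493 + 21658 - 25872 - 32032) + 21152)/80675 = (-18753 + 21152)*(1/80675) = 2399*(1/80675) = 2399/80675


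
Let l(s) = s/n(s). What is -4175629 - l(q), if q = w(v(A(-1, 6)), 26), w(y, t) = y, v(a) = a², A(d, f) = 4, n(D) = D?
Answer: -4175630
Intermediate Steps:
q = 16 (q = 4² = 16)
l(s) = 1 (l(s) = s/s = 1)
-4175629 - l(q) = -4175629 - 1*1 = -4175629 - 1 = -4175630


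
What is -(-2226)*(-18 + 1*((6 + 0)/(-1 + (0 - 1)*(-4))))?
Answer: -35616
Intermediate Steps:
-(-2226)*(-18 + 1*((6 + 0)/(-1 + (0 - 1)*(-4)))) = -(-2226)*(-18 + 1*(6/(-1 - 1*(-4)))) = -(-2226)*(-18 + 1*(6/(-1 + 4))) = -(-2226)*(-18 + 1*(6/3)) = -(-2226)*(-18 + 1*(6*(⅓))) = -(-2226)*(-18 + 1*2) = -(-2226)*(-18 + 2) = -(-2226)*(-16) = -106*336 = -35616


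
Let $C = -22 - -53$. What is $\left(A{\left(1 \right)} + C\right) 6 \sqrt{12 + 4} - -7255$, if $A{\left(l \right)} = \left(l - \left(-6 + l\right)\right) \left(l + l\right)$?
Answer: $8287$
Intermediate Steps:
$A{\left(l \right)} = 12 l$ ($A{\left(l \right)} = 6 \cdot 2 l = 12 l$)
$C = 31$ ($C = -22 + 53 = 31$)
$\left(A{\left(1 \right)} + C\right) 6 \sqrt{12 + 4} - -7255 = \left(12 \cdot 1 + 31\right) 6 \sqrt{12 + 4} - -7255 = \left(12 + 31\right) 6 \sqrt{16} + 7255 = 43 \cdot 6 \cdot 4 + 7255 = 43 \cdot 24 + 7255 = 1032 + 7255 = 8287$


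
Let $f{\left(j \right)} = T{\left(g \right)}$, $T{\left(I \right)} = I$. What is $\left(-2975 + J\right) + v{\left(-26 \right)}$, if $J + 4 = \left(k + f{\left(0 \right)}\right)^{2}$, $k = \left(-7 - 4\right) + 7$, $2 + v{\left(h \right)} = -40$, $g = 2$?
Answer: $-3017$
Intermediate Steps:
$f{\left(j \right)} = 2$
$v{\left(h \right)} = -42$ ($v{\left(h \right)} = -2 - 40 = -42$)
$k = -4$ ($k = -11 + 7 = -4$)
$J = 0$ ($J = -4 + \left(-4 + 2\right)^{2} = -4 + \left(-2\right)^{2} = -4 + 4 = 0$)
$\left(-2975 + J\right) + v{\left(-26 \right)} = \left(-2975 + 0\right) - 42 = -2975 - 42 = -3017$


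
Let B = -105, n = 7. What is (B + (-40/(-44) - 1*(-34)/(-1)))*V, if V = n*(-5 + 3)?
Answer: 21266/11 ≈ 1933.3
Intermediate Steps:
V = -14 (V = 7*(-5 + 3) = 7*(-2) = -14)
(B + (-40/(-44) - 1*(-34)/(-1)))*V = (-105 + (-40/(-44) - 1*(-34)/(-1)))*(-14) = (-105 + (-40*(-1/44) + 34*(-1)))*(-14) = (-105 + (10/11 - 34))*(-14) = (-105 - 364/11)*(-14) = -1519/11*(-14) = 21266/11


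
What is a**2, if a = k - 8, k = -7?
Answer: 225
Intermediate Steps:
a = -15 (a = -7 - 8 = -15)
a**2 = (-15)**2 = 225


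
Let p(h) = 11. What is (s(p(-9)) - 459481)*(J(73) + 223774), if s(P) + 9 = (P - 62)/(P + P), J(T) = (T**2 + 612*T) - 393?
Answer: -1381806435883/11 ≈ -1.2562e+11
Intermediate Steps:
J(T) = -393 + T**2 + 612*T
s(P) = -9 + (-62 + P)/(2*P) (s(P) = -9 + (P - 62)/(P + P) = -9 + (-62 + P)/((2*P)) = -9 + (-62 + P)*(1/(2*P)) = -9 + (-62 + P)/(2*P))
(s(p(-9)) - 459481)*(J(73) + 223774) = ((-17/2 - 31/11) - 459481)*((-393 + 73**2 + 612*73) + 223774) = ((-17/2 - 31*1/11) - 459481)*((-393 + 5329 + 44676) + 223774) = ((-17/2 - 31/11) - 459481)*(49612 + 223774) = (-249/22 - 459481)*273386 = -10108831/22*273386 = -1381806435883/11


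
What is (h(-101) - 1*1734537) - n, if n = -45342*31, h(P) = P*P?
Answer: -318734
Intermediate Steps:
h(P) = P²
n = -1405602
(h(-101) - 1*1734537) - n = ((-101)² - 1*1734537) - 1*(-1405602) = (10201 - 1734537) + 1405602 = -1724336 + 1405602 = -318734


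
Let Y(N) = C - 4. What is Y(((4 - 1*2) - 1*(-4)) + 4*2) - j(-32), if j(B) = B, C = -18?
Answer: 10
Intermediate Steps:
Y(N) = -22 (Y(N) = -18 - 4 = -22)
Y(((4 - 1*2) - 1*(-4)) + 4*2) - j(-32) = -22 - 1*(-32) = -22 + 32 = 10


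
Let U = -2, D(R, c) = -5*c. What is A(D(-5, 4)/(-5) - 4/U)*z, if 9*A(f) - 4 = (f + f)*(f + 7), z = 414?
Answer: 7360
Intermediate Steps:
A(f) = 4/9 + 2*f*(7 + f)/9 (A(f) = 4/9 + ((f + f)*(f + 7))/9 = 4/9 + ((2*f)*(7 + f))/9 = 4/9 + (2*f*(7 + f))/9 = 4/9 + 2*f*(7 + f)/9)
A(D(-5, 4)/(-5) - 4/U)*z = (4/9 + 2*(-5*4/(-5) - 4/(-2))²/9 + 14*(-5*4/(-5) - 4/(-2))/9)*414 = (4/9 + 2*(-20*(-⅕) - 4*(-½))²/9 + 14*(-20*(-⅕) - 4*(-½))/9)*414 = (4/9 + 2*(4 + 2)²/9 + 14*(4 + 2)/9)*414 = (4/9 + (2/9)*6² + (14/9)*6)*414 = (4/9 + (2/9)*36 + 28/3)*414 = (4/9 + 8 + 28/3)*414 = (160/9)*414 = 7360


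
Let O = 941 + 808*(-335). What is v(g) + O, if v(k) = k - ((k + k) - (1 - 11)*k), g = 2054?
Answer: -292333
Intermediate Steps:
v(k) = -11*k (v(k) = k - (2*k - (-10)*k) = k - (2*k + 10*k) = k - 12*k = -11*k)
O = -269739 (O = 941 - 270680 = -269739)
v(g) + O = -11*2054 - 269739 = -22594 - 269739 = -292333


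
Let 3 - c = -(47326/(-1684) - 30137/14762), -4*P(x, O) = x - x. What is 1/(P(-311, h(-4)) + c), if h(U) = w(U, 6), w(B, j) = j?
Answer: -3107401/84349937 ≈ -0.036839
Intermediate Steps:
h(U) = 6
P(x, O) = 0 (P(x, O) = -(x - x)/4 = -¼*0 = 0)
c = -84349937/3107401 (c = 3 - (-1)*(47326/(-1684) - 30137/14762) = 3 - (-1)*(47326*(-1/1684) - 30137*1/14762) = 3 - (-1)*(-23663/842 - 30137/14762) = 3 - (-1)*(-93672140)/3107401 = 3 - 1*93672140/3107401 = 3 - 93672140/3107401 = -84349937/3107401 ≈ -27.145)
1/(P(-311, h(-4)) + c) = 1/(0 - 84349937/3107401) = 1/(-84349937/3107401) = -3107401/84349937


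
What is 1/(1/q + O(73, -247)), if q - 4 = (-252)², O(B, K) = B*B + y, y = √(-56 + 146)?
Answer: 21493274918564/114537299385515929 - 12099798192*√10/114537299385515929 ≈ 0.00018732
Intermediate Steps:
y = 3*√10 (y = √90 = 3*√10 ≈ 9.4868)
O(B, K) = B² + 3*√10 (O(B, K) = B*B + 3*√10 = B² + 3*√10)
q = 63508 (q = 4 + (-252)² = 4 + 63504 = 63508)
1/(1/q + O(73, -247)) = 1/(1/63508 + (73² + 3*√10)) = 1/(1/63508 + (5329 + 3*√10)) = 1/(338434133/63508 + 3*√10)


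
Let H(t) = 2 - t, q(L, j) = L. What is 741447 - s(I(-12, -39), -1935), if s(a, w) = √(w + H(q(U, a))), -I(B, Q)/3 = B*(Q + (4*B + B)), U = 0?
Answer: 741447 - I*√1933 ≈ 7.4145e+5 - 43.966*I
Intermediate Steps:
I(B, Q) = -3*B*(Q + 5*B) (I(B, Q) = -3*B*(Q + (4*B + B)) = -3*B*(Q + 5*B))
s(a, w) = √(2 + w) (s(a, w) = √(w + (2 - 1*0)) = √(w + (2 + 0)) = √(w + 2) = √(2 + w))
741447 - s(I(-12, -39), -1935) = 741447 - √(2 - 1935) = 741447 - √(-1933) = 741447 - I*√1933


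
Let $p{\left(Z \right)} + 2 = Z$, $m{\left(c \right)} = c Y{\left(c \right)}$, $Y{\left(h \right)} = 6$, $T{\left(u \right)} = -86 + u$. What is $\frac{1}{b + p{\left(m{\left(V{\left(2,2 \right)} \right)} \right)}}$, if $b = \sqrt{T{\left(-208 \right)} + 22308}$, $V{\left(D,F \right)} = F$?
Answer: $- \frac{5}{10957} + \frac{3 \sqrt{2446}}{21914} \approx 0.0063143$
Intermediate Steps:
$m{\left(c \right)} = 6 c$ ($m{\left(c \right)} = c 6 = 6 c$)
$p{\left(Z \right)} = -2 + Z$
$b = 3 \sqrt{2446}$ ($b = \sqrt{\left(-86 - 208\right) + 22308} = \sqrt{-294 + 22308} = \sqrt{22014} = 3 \sqrt{2446} \approx 148.37$)
$\frac{1}{b + p{\left(m{\left(V{\left(2,2 \right)} \right)} \right)}} = \frac{1}{3 \sqrt{2446} + \left(-2 + 6 \cdot 2\right)} = \frac{1}{3 \sqrt{2446} + \left(-2 + 12\right)} = \frac{1}{3 \sqrt{2446} + 10} = \frac{1}{10 + 3 \sqrt{2446}}$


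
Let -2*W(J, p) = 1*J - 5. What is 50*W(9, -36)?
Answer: -100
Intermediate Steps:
W(J, p) = 5/2 - J/2 (W(J, p) = -(1*J - 5)/2 = -(J - 5)/2 = -(-5 + J)/2 = 5/2 - J/2)
50*W(9, -36) = 50*(5/2 - 1/2*9) = 50*(5/2 - 9/2) = 50*(-2) = -100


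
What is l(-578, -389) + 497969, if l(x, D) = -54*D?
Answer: 518975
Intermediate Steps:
l(-578, -389) + 497969 = -54*(-389) + 497969 = 21006 + 497969 = 518975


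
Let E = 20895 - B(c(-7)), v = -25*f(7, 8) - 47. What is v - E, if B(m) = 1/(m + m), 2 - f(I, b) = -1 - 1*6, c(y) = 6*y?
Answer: -1778029/84 ≈ -21167.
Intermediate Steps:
f(I, b) = 9 (f(I, b) = 2 - (-1 - 1*6) = 2 - (-1 - 6) = 2 - 1*(-7) = 2 + 7 = 9)
B(m) = 1/(2*m)
v = -272 (v = -25*9 - 47 = -225 - 47 = -272)
E = 1755181/84 (E = 20895 - 1/(2*(6*(-7))) = 20895 - 1/(2*(-42)) = 20895 - (-1)/(2*42) = 20895 - 1*(-1/84) = 20895 + 1/84 = 1755181/84 ≈ 20895.)
v - E = -272 - 1*1755181/84 = -272 - 1755181/84 = -1778029/84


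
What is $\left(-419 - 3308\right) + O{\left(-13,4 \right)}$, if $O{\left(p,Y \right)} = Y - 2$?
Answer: $-3725$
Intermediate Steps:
$O{\left(p,Y \right)} = -2 + Y$
$\left(-419 - 3308\right) + O{\left(-13,4 \right)} = \left(-419 - 3308\right) + \left(-2 + 4\right) = -3727 + 2 = -3725$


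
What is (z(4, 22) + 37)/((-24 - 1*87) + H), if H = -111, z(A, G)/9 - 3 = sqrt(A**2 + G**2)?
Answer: -32/111 - 15*sqrt(5)/37 ≈ -1.1948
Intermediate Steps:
z(A, G) = 27 + 9*sqrt(A**2 + G**2)
(z(4, 22) + 37)/((-24 - 1*87) + H) = ((27 + 9*sqrt(4**2 + 22**2)) + 37)/((-24 - 1*87) - 111) = ((27 + 9*sqrt(16 + 484)) + 37)/((-24 - 87) - 111) = ((27 + 9*sqrt(500)) + 37)/(-111 - 111) = ((27 + 9*(10*sqrt(5))) + 37)/(-222) = ((27 + 90*sqrt(5)) + 37)*(-1/222) = (64 + 90*sqrt(5))*(-1/222) = -32/111 - 15*sqrt(5)/37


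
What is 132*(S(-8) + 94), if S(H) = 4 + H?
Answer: 11880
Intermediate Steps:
132*(S(-8) + 94) = 132*((4 - 8) + 94) = 132*(-4 + 94) = 132*90 = 11880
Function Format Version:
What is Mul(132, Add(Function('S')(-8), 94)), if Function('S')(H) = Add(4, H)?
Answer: 11880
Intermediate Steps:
Mul(132, Add(Function('S')(-8), 94)) = Mul(132, Add(Add(4, -8), 94)) = Mul(132, Add(-4, 94)) = Mul(132, 90) = 11880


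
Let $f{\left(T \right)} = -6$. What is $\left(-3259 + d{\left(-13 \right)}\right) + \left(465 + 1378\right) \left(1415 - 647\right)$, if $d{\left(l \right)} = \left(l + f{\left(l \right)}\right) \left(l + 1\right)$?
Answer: $1412393$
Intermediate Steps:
$d{\left(l \right)} = \left(1 + l\right) \left(-6 + l\right)$ ($d{\left(l \right)} = \left(l - 6\right) \left(l + 1\right) = \left(-6 + l\right) \left(1 + l\right) = \left(1 + l\right) \left(-6 + l\right)$)
$\left(-3259 + d{\left(-13 \right)}\right) + \left(465 + 1378\right) \left(1415 - 647\right) = \left(-3259 - \left(-59 - 169\right)\right) + \left(465 + 1378\right) \left(1415 - 647\right) = \left(-3259 + \left(-6 + 169 + 65\right)\right) + 1843 \cdot 768 = \left(-3259 + 228\right) + 1415424 = -3031 + 1415424 = 1412393$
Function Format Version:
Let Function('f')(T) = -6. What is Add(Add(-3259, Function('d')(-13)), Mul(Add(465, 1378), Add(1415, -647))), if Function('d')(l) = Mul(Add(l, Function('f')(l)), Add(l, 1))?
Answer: 1412393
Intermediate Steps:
Function('d')(l) = Mul(Add(1, l), Add(-6, l)) (Function('d')(l) = Mul(Add(l, -6), Add(l, 1)) = Mul(Add(-6, l), Add(1, l)) = Mul(Add(1, l), Add(-6, l)))
Add(Add(-3259, Function('d')(-13)), Mul(Add(465, 1378), Add(1415, -647))) = Add(Add(-3259, Add(-6, Pow(-13, 2), Mul(-5, -13))), Mul(Add(465, 1378), Add(1415, -647))) = Add(Add(-3259, Add(-6, 169, 65)), Mul(1843, 768)) = Add(Add(-3259, 228), 1415424) = Add(-3031, 1415424) = 1412393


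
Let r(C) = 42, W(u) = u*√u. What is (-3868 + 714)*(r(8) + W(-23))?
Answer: -132468 + 72542*I*√23 ≈ -1.3247e+5 + 3.479e+5*I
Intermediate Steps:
W(u) = u^(3/2)
(-3868 + 714)*(r(8) + W(-23)) = (-3868 + 714)*(42 + (-23)^(3/2)) = -3154*(42 - 23*I*√23) = -132468 + 72542*I*√23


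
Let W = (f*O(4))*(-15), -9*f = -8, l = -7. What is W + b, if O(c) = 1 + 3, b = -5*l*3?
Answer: 155/3 ≈ 51.667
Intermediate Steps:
f = 8/9 (f = -⅑*(-8) = 8/9 ≈ 0.88889)
b = 105 (b = -5*(-7)*3 = 35*3 = 105)
O(c) = 4
W = -160/3 (W = ((8/9)*4)*(-15) = (32/9)*(-15) = -160/3 ≈ -53.333)
W + b = -160/3 + 105 = 155/3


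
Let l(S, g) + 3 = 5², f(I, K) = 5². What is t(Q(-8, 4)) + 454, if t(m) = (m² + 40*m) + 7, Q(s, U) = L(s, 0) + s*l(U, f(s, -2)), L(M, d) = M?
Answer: 26957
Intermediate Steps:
f(I, K) = 25
l(S, g) = 22 (l(S, g) = -3 + 5² = -3 + 25 = 22)
Q(s, U) = 23*s (Q(s, U) = s + s*22 = s + 22*s = 23*s)
t(m) = 7 + m² + 40*m
t(Q(-8, 4)) + 454 = (7 + (23*(-8))² + 40*(23*(-8))) + 454 = (7 + (-184)² + 40*(-184)) + 454 = (7 + 33856 - 7360) + 454 = 26503 + 454 = 26957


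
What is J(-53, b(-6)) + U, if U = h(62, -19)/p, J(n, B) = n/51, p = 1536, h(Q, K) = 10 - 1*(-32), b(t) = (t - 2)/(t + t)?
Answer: -13211/13056 ≈ -1.0119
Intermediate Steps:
b(t) = (-2 + t)/(2*t) (b(t) = (-2 + t)/((2*t)) = (-2 + t)*(1/(2*t)) = (-2 + t)/(2*t))
h(Q, K) = 42 (h(Q, K) = 10 + 32 = 42)
J(n, B) = n/51 (J(n, B) = n*(1/51) = n/51)
U = 7/256 (U = 42/1536 = 42*(1/1536) = 7/256 ≈ 0.027344)
J(-53, b(-6)) + U = (1/51)*(-53) + 7/256 = -53/51 + 7/256 = -13211/13056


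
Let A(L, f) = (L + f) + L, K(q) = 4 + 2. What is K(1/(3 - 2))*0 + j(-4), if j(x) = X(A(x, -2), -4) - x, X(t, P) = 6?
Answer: 10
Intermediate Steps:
K(q) = 6
A(L, f) = f + 2*L
j(x) = 6 - x
K(1/(3 - 2))*0 + j(-4) = 6*0 + (6 - 1*(-4)) = 0 + (6 + 4) = 0 + 10 = 10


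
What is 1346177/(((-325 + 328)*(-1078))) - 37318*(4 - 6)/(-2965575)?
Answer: -27159389317/65242650 ≈ -416.28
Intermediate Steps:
1346177/(((-325 + 328)*(-1078))) - 37318*(4 - 6)/(-2965575) = 1346177/((3*(-1078))) - 37318*(-2)*(-1/2965575) = 1346177/(-3234) - 18659*(-4)*(-1/2965575) = 1346177*(-1/3234) + 74636*(-1/2965575) = -27473/66 - 74636/2965575 = -27159389317/65242650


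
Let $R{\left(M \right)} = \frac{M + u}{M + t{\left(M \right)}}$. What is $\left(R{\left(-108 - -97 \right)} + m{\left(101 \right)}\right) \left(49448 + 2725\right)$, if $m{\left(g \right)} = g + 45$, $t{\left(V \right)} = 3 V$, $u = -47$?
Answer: $\frac{15372063}{2} \approx 7.686 \cdot 10^{6}$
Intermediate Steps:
$m{\left(g \right)} = 45 + g$
$R{\left(M \right)} = \frac{-47 + M}{4 M}$ ($R{\left(M \right)} = \frac{M - 47}{M + 3 M} = \frac{-47 + M}{4 M}$)
$\left(R{\left(-108 - -97 \right)} + m{\left(101 \right)}\right) \left(49448 + 2725\right) = \left(\frac{-47 - 11}{4 \left(-108 - -97\right)} + \left(45 + 101\right)\right) \left(49448 + 2725\right) = \left(\frac{-47 + \left(-108 + 97\right)}{4 \left(-108 + 97\right)} + 146\right) 52173 = \left(\frac{-47 - 11}{4 \left(-11\right)} + 146\right) 52173 = \left(\frac{1}{4} \left(- \frac{1}{11}\right) \left(-58\right) + 146\right) 52173 = \left(\frac{29}{22} + 146\right) 52173 = \frac{3241}{22} \cdot 52173 = \frac{15372063}{2}$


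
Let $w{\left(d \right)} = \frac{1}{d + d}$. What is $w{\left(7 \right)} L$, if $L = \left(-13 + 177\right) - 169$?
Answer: $- \frac{5}{14} \approx -0.35714$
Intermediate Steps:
$L = -5$ ($L = 164 - 169 = -5$)
$w{\left(d \right)} = \frac{1}{2 d}$
$w{\left(7 \right)} L = \frac{1}{2 \cdot 7} \left(-5\right) = \frac{1}{2} \cdot \frac{1}{7} \left(-5\right) = \frac{1}{14} \left(-5\right) = - \frac{5}{14}$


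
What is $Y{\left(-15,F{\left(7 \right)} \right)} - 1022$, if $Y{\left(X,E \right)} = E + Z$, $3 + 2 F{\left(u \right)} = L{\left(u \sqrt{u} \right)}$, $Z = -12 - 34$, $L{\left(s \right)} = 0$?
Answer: $- \frac{2139}{2} \approx -1069.5$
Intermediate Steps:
$Z = -46$ ($Z = -12 - 34 = -46$)
$F{\left(u \right)} = - \frac{3}{2}$ ($F{\left(u \right)} = - \frac{3}{2} + \frac{1}{2} \cdot 0 = - \frac{3}{2} + 0 = - \frac{3}{2}$)
$Y{\left(X,E \right)} = -46 + E$ ($Y{\left(X,E \right)} = E - 46 = -46 + E$)
$Y{\left(-15,F{\left(7 \right)} \right)} - 1022 = \left(-46 - \frac{3}{2}\right) - 1022 = - \frac{95}{2} - 1022 = - \frac{2139}{2}$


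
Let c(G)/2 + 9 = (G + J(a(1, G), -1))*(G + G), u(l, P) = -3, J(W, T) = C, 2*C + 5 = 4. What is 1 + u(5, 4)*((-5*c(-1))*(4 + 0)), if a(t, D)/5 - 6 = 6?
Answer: -719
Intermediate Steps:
C = -1/2 (C = -5/2 + (1/2)*4 = -5/2 + 2 = -1/2 ≈ -0.50000)
a(t, D) = 60 (a(t, D) = 30 + 5*6 = 30 + 30 = 60)
J(W, T) = -1/2
c(G) = -18 + 4*G*(-1/2 + G) (c(G) = -18 + 2*((G - 1/2)*(G + G)) = -18 + 2*((-1/2 + G)*(2*G)) = -18 + 2*(2*G*(-1/2 + G)) = -18 + 4*G*(-1/2 + G))
1 + u(5, 4)*((-5*c(-1))*(4 + 0)) = 1 - 3*(-5*(-18 - 2*(-1) + 4*(-1)**2))*(4 + 0) = 1 - 3*(-5*(-18 + 2 + 4*1))*4 = 1 - 3*(-5*(-18 + 2 + 4))*4 = 1 - 3*(-5*(-12))*4 = 1 - 180*4 = 1 - 3*240 = 1 - 720 = -719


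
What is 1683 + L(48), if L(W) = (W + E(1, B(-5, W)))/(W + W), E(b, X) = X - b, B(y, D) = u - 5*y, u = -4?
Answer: 40409/24 ≈ 1683.7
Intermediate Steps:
B(y, D) = -4 - 5*y
L(W) = (20 + W)/(2*W) (L(W) = (W + ((-4 - 5*(-5)) - 1*1))/(W + W) = (W + ((-4 + 25) - 1))/((2*W)) = (W + (21 - 1))*(1/(2*W)) = (W + 20)*(1/(2*W)) = (20 + W)*(1/(2*W)) = (20 + W)/(2*W))
1683 + L(48) = 1683 + (½)*(20 + 48)/48 = 1683 + (½)*(1/48)*68 = 1683 + 17/24 = 40409/24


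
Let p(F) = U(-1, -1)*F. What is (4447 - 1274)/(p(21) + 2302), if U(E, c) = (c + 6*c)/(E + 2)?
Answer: 3173/2155 ≈ 1.4724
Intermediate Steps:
U(E, c) = 7*c/(2 + E) (U(E, c) = (7*c)/(2 + E) = 7*c/(2 + E))
p(F) = -7*F (p(F) = (7*(-1)/(2 - 1))*F = (7*(-1)/1)*F = (7*(-1)*1)*F = -7*F)
(4447 - 1274)/(p(21) + 2302) = (4447 - 1274)/(-7*21 + 2302) = 3173/(-147 + 2302) = 3173/2155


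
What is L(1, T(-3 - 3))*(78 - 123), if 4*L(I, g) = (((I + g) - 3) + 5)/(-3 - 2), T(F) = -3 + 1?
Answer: 9/4 ≈ 2.2500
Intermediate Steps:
T(F) = -2
L(I, g) = -⅒ - I/20 - g/20 (L(I, g) = ((((I + g) - 3) + 5)/(-3 - 2))/4 = (((-3 + I + g) + 5)/(-5))/4 = ((2 + I + g)*(-⅕))/4 = (-⅖ - I/5 - g/5)/4 = -⅒ - I/20 - g/20)
L(1, T(-3 - 3))*(78 - 123) = (-⅒ - 1/20*1 - 1/20*(-2))*(78 - 123) = (-⅒ - 1/20 + ⅒)*(-45) = -1/20*(-45) = 9/4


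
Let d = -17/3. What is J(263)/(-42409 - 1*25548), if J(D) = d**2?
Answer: -289/611613 ≈ -0.00047252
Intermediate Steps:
d = -17/3 (d = -17*1/3 = -17/3 ≈ -5.6667)
J(D) = 289/9 (J(D) = (-17/3)**2 = 289/9)
J(263)/(-42409 - 1*25548) = 289/(9*(-42409 - 1*25548)) = 289/(9*(-42409 - 25548)) = (289/9)/(-67957) = (289/9)*(-1/67957) = -289/611613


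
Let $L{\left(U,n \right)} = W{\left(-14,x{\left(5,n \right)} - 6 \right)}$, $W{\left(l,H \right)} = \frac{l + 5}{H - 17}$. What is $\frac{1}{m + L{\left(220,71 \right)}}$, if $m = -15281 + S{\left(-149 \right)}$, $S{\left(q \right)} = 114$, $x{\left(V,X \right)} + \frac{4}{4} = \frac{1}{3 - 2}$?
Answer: $- \frac{23}{348832} \approx -6.5934 \cdot 10^{-5}$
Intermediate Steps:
$x{\left(V,X \right)} = 0$ ($x{\left(V,X \right)} = -1 + \frac{1}{3 - 2} = -1 + 1^{-1} = -1 + 1 = 0$)
$W{\left(l,H \right)} = \frac{5 + l}{-17 + H}$
$L{\left(U,n \right)} = \frac{9}{23}$ ($L{\left(U,n \right)} = \frac{5 - 14}{-17 + \left(0 - 6\right)} = \frac{1}{-17 + \left(0 - 6\right)} \left(-9\right) = \frac{1}{-17 - 6} \left(-9\right) = \frac{1}{-23} \left(-9\right) = \left(- \frac{1}{23}\right) \left(-9\right) = \frac{9}{23}$)
$m = -15167$ ($m = -15281 + 114 = -15167$)
$\frac{1}{m + L{\left(220,71 \right)}} = \frac{1}{-15167 + \frac{9}{23}} = \frac{1}{- \frac{348832}{23}} = - \frac{23}{348832}$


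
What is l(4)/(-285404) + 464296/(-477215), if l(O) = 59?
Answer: -132540091269/136199069860 ≈ -0.97313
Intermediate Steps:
l(4)/(-285404) + 464296/(-477215) = 59/(-285404) + 464296/(-477215) = 59*(-1/285404) + 464296*(-1/477215) = -59/285404 - 464296/477215 = -132540091269/136199069860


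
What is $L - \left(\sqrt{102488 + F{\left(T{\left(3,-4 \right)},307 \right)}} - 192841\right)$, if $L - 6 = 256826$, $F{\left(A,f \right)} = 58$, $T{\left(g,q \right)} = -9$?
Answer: $449673 - 9 \sqrt{1266} \approx 4.4935 \cdot 10^{5}$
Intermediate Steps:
$L = 256832$ ($L = 6 + 256826 = 256832$)
$L - \left(\sqrt{102488 + F{\left(T{\left(3,-4 \right)},307 \right)}} - 192841\right) = 256832 - \left(\sqrt{102488 + 58} - 192841\right) = 256832 - \left(\sqrt{102546} - 192841\right) = 256832 - \left(9 \sqrt{1266} - 192841\right) = 256832 - \left(-192841 + 9 \sqrt{1266}\right) = 256832 + \left(192841 - 9 \sqrt{1266}\right) = 449673 - 9 \sqrt{1266}$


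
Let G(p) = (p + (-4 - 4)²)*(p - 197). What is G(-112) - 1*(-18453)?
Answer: 33285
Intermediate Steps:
G(p) = (-197 + p)*(64 + p) (G(p) = (p + (-8)²)*(-197 + p) = (p + 64)*(-197 + p) = (64 + p)*(-197 + p) = (-197 + p)*(64 + p))
G(-112) - 1*(-18453) = (-12608 + (-112)² - 133*(-112)) - 1*(-18453) = (-12608 + 12544 + 14896) + 18453 = 14832 + 18453 = 33285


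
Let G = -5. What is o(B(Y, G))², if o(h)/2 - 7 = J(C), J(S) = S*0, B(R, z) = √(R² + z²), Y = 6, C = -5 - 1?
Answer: 196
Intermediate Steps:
C = -6
J(S) = 0
o(h) = 14 (o(h) = 14 + 2*0 = 14 + 0 = 14)
o(B(Y, G))² = 14² = 196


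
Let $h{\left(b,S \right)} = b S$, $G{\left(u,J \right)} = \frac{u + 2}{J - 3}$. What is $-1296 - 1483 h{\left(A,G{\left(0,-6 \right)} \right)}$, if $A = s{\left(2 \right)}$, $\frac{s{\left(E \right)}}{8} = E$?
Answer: $\frac{35792}{9} \approx 3976.9$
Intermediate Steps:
$G{\left(u,J \right)} = \frac{2 + u}{-3 + J}$
$s{\left(E \right)} = 8 E$
$A = 16$ ($A = 8 \cdot 2 = 16$)
$h{\left(b,S \right)} = S b$
$-1296 - 1483 h{\left(A,G{\left(0,-6 \right)} \right)} = -1296 - 1483 \frac{2 + 0}{-3 - 6} \cdot 16 = -1296 - 1483 \frac{1}{-9} \cdot 2 \cdot 16 = -1296 - 1483 \left(- \frac{1}{9}\right) 2 \cdot 16 = -1296 - 1483 \left(\left(- \frac{2}{9}\right) 16\right) = -1296 - - \frac{47456}{9} = -1296 + \frac{47456}{9} = \frac{35792}{9}$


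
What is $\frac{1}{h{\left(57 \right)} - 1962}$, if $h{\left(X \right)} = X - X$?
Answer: $- \frac{1}{1962} \approx -0.00050968$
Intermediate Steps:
$h{\left(X \right)} = 0$
$\frac{1}{h{\left(57 \right)} - 1962} = \frac{1}{0 - 1962} = \frac{1}{-1962} = - \frac{1}{1962}$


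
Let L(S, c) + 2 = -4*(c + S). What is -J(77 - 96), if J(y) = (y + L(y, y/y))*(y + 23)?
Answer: -204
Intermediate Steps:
L(S, c) = -2 - 4*S - 4*c (L(S, c) = -2 - 4*(c + S) = -2 - 4*(S + c) = -2 + (-4*S - 4*c) = -2 - 4*S - 4*c)
J(y) = (-6 - 3*y)*(23 + y) (J(y) = (y + (-2 - 4*y - 4*y/y))*(y + 23) = (y + (-2 - 4*y - 4*1))*(23 + y) = (y + (-2 - 4*y - 4))*(23 + y) = (y + (-6 - 4*y))*(23 + y) = (-6 - 3*y)*(23 + y))
-J(77 - 96) = -(-138 - 75*(77 - 96) - 3*(77 - 96)²) = -(-138 - 75*(-19) - 3*(-19)²) = -(-138 + 1425 - 3*361) = -(-138 + 1425 - 1083) = -1*204 = -204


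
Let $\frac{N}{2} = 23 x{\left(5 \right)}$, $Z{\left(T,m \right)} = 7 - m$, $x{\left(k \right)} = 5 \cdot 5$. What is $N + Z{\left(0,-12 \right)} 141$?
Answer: $3829$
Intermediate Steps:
$x{\left(k \right)} = 25$
$N = 1150$ ($N = 2 \cdot 23 \cdot 25 = 2 \cdot 575 = 1150$)
$N + Z{\left(0,-12 \right)} 141 = 1150 + \left(7 - -12\right) 141 = 1150 + \left(7 + 12\right) 141 = 1150 + 19 \cdot 141 = 1150 + 2679 = 3829$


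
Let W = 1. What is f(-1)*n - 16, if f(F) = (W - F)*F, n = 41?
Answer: -98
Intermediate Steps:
f(F) = F*(1 - F) (f(F) = (1 - F)*F = F*(1 - F))
f(-1)*n - 16 = -(1 - 1*(-1))*41 - 16 = -(1 + 1)*41 - 16 = -1*2*41 - 16 = -2*41 - 16 = -82 - 16 = -98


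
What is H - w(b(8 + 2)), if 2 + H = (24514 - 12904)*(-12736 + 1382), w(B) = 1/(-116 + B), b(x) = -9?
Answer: -16477492749/125 ≈ -1.3182e+8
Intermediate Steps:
H = -131819942 (H = -2 + (24514 - 12904)*(-12736 + 1382) = -2 + 11610*(-11354) = -2 - 131819940 = -131819942)
H - w(b(8 + 2)) = -131819942 - 1/(-116 - 9) = -131819942 - 1/(-125) = -131819942 - 1*(-1/125) = -131819942 + 1/125 = -16477492749/125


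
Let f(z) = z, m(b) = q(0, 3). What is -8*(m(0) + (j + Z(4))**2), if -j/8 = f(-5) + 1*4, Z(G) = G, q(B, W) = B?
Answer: -1152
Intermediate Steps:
m(b) = 0
j = 8 (j = -8*(-5 + 1*4) = -8*(-5 + 4) = -8*(-1) = 8)
-8*(m(0) + (j + Z(4))**2) = -8*(0 + (8 + 4)**2) = -8*(0 + 12**2) = -8*(0 + 144) = -8*144 = -1152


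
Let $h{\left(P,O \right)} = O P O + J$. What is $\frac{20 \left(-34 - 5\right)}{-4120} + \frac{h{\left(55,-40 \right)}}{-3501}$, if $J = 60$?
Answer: $- \frac{18003821}{721206} \approx -24.964$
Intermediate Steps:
$h{\left(P,O \right)} = 60 + P O^{2}$ ($h{\left(P,O \right)} = O P O + 60 = P O^{2} + 60 = 60 + P O^{2}$)
$\frac{20 \left(-34 - 5\right)}{-4120} + \frac{h{\left(55,-40 \right)}}{-3501} = \frac{20 \left(-34 - 5\right)}{-4120} + \frac{60 + 55 \left(-40\right)^{2}}{-3501} = 20 \left(-39\right) \left(- \frac{1}{4120}\right) + \left(60 + 55 \cdot 1600\right) \left(- \frac{1}{3501}\right) = \left(-780\right) \left(- \frac{1}{4120}\right) + \left(60 + 88000\right) \left(- \frac{1}{3501}\right) = \frac{39}{206} + 88060 \left(- \frac{1}{3501}\right) = \frac{39}{206} - \frac{88060}{3501} = - \frac{18003821}{721206}$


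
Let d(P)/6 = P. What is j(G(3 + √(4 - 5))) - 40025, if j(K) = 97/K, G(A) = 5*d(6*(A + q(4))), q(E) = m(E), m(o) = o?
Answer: -360224321/9000 - 97*I/9000 ≈ -40025.0 - 0.010778*I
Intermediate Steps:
q(E) = E
d(P) = 6*P
G(A) = 720 + 180*A (G(A) = 5*(6*(6*(A + 4))) = 5*(6*(6*(4 + A))) = 5*(6*(24 + 6*A)) = 5*(144 + 36*A) = 720 + 180*A)
j(G(3 + √(4 - 5))) - 40025 = 97/(720 + 180*(3 + √(4 - 5))) - 40025 = 97/(720 + 180*(3 + √(-1))) - 40025 = 97/(720 + 180*(3 + I)) - 40025 = 97/(720 + (540 + 180*I)) - 40025 = 97/(1260 + 180*I) - 40025 = 97*((1260 - 180*I)/1620000) - 40025 = 97*(1260 - 180*I)/1620000 - 40025 = -40025 + 97*(1260 - 180*I)/1620000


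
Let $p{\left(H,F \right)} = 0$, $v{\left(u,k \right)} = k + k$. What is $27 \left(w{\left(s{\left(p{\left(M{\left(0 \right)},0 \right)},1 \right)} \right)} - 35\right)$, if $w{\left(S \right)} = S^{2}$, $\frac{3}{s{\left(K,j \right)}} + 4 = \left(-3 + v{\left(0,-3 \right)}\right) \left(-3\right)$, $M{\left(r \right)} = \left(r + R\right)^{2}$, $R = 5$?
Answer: $- \frac{499662}{529} \approx -944.54$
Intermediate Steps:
$v{\left(u,k \right)} = 2 k$
$M{\left(r \right)} = \left(5 + r\right)^{2}$ ($M{\left(r \right)} = \left(r + 5\right)^{2} = \left(5 + r\right)^{2}$)
$s{\left(K,j \right)} = \frac{3}{23}$ ($s{\left(K,j \right)} = \frac{3}{-4 + \left(-3 + 2 \left(-3\right)\right) \left(-3\right)} = \frac{3}{-4 + \left(-3 - 6\right) \left(-3\right)} = \frac{3}{-4 - -27} = \frac{3}{-4 + 27} = \frac{3}{23}$)
$27 \left(w{\left(s{\left(p{\left(M{\left(0 \right)},0 \right)},1 \right)} \right)} - 35\right) = 27 \left(\left(\frac{3}{23}\right)^{2} - 35\right) = 27 \left(\frac{9}{529} - 35\right) = 27 \left(- \frac{18506}{529}\right) = - \frac{499662}{529}$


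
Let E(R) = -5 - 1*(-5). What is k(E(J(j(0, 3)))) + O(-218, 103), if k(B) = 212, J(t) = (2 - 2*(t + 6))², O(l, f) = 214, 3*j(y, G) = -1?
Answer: 426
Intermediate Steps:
j(y, G) = -⅓ (j(y, G) = (⅓)*(-1) = -⅓)
J(t) = (-10 - 2*t)² (J(t) = (2 - 2*(6 + t))² = (2 + (-12 - 2*t))² = (-10 - 2*t)²)
E(R) = 0 (E(R) = -5 + 5 = 0)
k(E(J(j(0, 3)))) + O(-218, 103) = 212 + 214 = 426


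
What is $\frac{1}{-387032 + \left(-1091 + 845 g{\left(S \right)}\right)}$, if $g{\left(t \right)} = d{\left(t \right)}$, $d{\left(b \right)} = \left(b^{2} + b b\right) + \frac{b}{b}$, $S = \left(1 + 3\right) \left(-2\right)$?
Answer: $- \frac{1}{279118} \approx -3.5827 \cdot 10^{-6}$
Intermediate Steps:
$S = -8$ ($S = 4 \left(-2\right) = -8$)
$d{\left(b \right)} = 1 + 2 b^{2}$ ($d{\left(b \right)} = \left(b^{2} + b^{2}\right) + 1 = 2 b^{2} + 1 = 1 + 2 b^{2}$)
$g{\left(t \right)} = 1 + 2 t^{2}$
$\frac{1}{-387032 + \left(-1091 + 845 g{\left(S \right)}\right)} = \frac{1}{-387032 - \left(1091 - 845 \left(1 + 2 \left(-8\right)^{2}\right)\right)} = \frac{1}{-387032 - \left(1091 - 845 \left(1 + 2 \cdot 64\right)\right)} = \frac{1}{-387032 - \left(1091 - 845 \left(1 + 128\right)\right)} = \frac{1}{-387032 + \left(-1091 + 845 \cdot 129\right)} = \frac{1}{-387032 + \left(-1091 + 109005\right)} = \frac{1}{-387032 + 107914} = \frac{1}{-279118} = - \frac{1}{279118}$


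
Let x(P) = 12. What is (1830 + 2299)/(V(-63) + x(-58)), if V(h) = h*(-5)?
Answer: 4129/327 ≈ 12.627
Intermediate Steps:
V(h) = -5*h
(1830 + 2299)/(V(-63) + x(-58)) = (1830 + 2299)/(-5*(-63) + 12) = 4129/(315 + 12) = 4129/327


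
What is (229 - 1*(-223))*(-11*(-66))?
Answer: 328152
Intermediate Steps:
(229 - 1*(-223))*(-11*(-66)) = (229 + 223)*726 = 452*726 = 328152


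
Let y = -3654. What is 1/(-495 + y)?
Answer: -1/4149 ≈ -0.00024102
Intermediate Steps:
1/(-495 + y) = 1/(-495 - 3654) = 1/(-4149) = -1/4149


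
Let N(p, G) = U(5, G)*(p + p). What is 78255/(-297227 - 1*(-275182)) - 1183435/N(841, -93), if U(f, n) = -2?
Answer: 5165114951/14831876 ≈ 348.24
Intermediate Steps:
N(p, G) = -4*p (N(p, G) = -2*(p + p) = -4*p)
78255/(-297227 - 1*(-275182)) - 1183435/N(841, -93) = 78255/(-297227 - 1*(-275182)) - 1183435/((-4*841)) = 78255/(-297227 + 275182) - 1183435/(-3364) = 78255/(-22045) - 1183435*(-1/3364) = 78255*(-1/22045) + 1183435/3364 = -15651/4409 + 1183435/3364 = 5165114951/14831876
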